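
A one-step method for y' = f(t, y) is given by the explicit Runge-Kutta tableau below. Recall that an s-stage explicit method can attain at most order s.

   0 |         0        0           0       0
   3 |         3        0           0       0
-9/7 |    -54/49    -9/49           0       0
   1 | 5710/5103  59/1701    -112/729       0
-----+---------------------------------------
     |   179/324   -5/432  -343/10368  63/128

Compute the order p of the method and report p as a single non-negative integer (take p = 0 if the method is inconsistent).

b = (179/324, -5/432, -343/10368, 63/128)
c = (0, 3, -9/7, 1)
Ac = (0, 0, -27/49, 19/63)
Σ b_i: 179/324·1 + (-5/432)·1 + (-343/10368)·1 + 63/128·1 = 1 ✓
b·c: (-5/432)·3 + (-343/10368)·(-9/7) + 63/128·1 = 1/2 ✓
b·c²: (-5/432)·9 + (-343/10368)·81/49 + 63/128·1 = 1/3 ✓
b·Ac: (-343/10368)·(-27/49) + 63/128·19/63 = 1/6 ✓
b·c³: (-5/432)·27 + (-343/10368)·(-729/343) + 63/128·1 = 1/4 ✓
b·(c∘Ac): (-343/10368)·243/343 + 63/128·19/63 = 1/8 ✓
b·Ac²: (-343/10368)·(-81/49) + 63/128·11/189 = 1/12 ✓
b·A²c: 63/128·16/189 = 1/24 ✓; 4 stages ⇒ order 4.

4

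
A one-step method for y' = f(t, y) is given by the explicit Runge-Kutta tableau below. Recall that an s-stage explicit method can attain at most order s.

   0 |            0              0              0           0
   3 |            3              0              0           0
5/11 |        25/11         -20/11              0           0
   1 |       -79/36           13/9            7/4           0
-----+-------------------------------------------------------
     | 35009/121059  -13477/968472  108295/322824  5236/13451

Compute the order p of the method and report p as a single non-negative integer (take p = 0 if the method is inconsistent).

3

b = (35009/121059, -13477/968472, 108295/322824, 5236/13451)
c = (0, 3, 5/11, 1)
Ac = (0, 0, -60/11, 677/132)
Σ b_i: 35009/121059·1 + (-13477/968472)·1 + 108295/322824·1 + 5236/13451·1 = 1 ✓
b·c: (-13477/968472)·3 + 108295/322824·5/11 + 5236/13451·1 = 1/2 ✓
b·c²: (-13477/968472)·9 + 108295/322824·25/121 + 5236/13451·1 = 1/3 ✓
b·Ac: 108295/322824·(-60/11) + 5236/13451·677/132 = 1/6 ✓
b·c³: (-13477/968472)·27 + 108295/322824·125/1331 + 5236/13451·1 = 39989/887766 ≠ 1/4 ⇒ order 3.
b·(c∘Ac): 108295/322824·(-300/121) + 5236/13451·677/132 = 94001/80706 ≠ 1/8
b·Ac²: 108295/322824·(-180/11) + 5236/13451·6467/484 = -85279/295922 ≠ 1/12
b·A²c: 5236/13451·(-105/11) = -49980/13451 ≠ 1/24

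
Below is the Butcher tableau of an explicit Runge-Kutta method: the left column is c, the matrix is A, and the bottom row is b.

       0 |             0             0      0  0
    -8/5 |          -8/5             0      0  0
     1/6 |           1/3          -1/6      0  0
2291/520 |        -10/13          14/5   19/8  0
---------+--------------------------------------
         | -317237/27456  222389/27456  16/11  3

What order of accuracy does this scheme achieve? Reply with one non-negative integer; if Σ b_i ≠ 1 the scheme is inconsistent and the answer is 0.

2

b = (-317237/27456, 222389/27456, 16/11, 3)
c = (0, -8/5, 1/6, 2291/520)
Ac = (0, 0, 4/15, -4901/1200)
Σ b_i: (-317237/27456)·1 + 222389/27456·1 + 16/11·1 + 3·1 = 1 ✓
b·c: 222389/27456·(-8/5) + 16/11·1/6 + 3·2291/520 = 1/2 ✓
b·c²: 222389/27456·64/25 + 16/11·1/36 + 3·5248681/270400 = 2115022801/26769600 ≠ 1/3 ⇒ order 2.
b·Ac: 16/11·4/15 + 3·(-4901/1200) = -156613/13200 ≠ 1/6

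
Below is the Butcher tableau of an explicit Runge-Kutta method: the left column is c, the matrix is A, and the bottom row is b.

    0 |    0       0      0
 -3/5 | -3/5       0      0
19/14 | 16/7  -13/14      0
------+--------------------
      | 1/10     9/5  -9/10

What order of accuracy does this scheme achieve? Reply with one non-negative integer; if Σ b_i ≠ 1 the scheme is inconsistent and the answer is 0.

1

b = (1/10, 9/5, -9/10)
c = (0, -3/5, 19/14)
Ac = (0, 0, 39/70)
Σ b_i: 1/10·1 + 9/5·1 + (-9/10)·1 = 1 ✓
b·c: 9/5·(-3/5) + (-9/10)·19/14 = -1611/700 ≠ 1/2 ⇒ order 1.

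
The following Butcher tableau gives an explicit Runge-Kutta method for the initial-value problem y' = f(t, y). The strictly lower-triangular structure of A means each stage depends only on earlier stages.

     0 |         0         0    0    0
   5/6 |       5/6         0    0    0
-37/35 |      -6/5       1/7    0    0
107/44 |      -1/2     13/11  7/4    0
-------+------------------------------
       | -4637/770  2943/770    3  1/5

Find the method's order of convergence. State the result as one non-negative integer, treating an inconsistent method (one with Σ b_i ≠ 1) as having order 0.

b = (-4637/770, 2943/770, 3, 1/5)
c = (0, 5/6, -37/35, 107/44)
Ac = (0, 0, 5/42, -571/660)
Σ b_i: (-4637/770)·1 + 2943/770·1 + 3·1 + 1/5·1 = 1 ✓
b·c: 2943/770·5/6 + 3·(-37/35) + 1/5·107/44 = 1/2 ✓
b·c²: 2943/770·25/36 + 3·1369/1225 + 1/5·11449/1936 = 17050907/2371600 ≠ 1/3 ⇒ order 2.
b·Ac: 3·5/42 + 1/5·(-571/660) = 4253/23100 ≠ 1/6

2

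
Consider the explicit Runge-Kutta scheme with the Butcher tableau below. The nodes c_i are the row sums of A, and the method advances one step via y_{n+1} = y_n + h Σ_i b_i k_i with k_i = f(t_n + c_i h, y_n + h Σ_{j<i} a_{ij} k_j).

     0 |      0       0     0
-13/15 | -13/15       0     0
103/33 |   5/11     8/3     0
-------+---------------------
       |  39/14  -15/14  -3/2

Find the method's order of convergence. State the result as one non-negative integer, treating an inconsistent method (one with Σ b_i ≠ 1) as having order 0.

0

b = (39/14, -15/14, -3/2)
c = (0, -13/15, 103/33)
Ac = (0, 0, -104/45)
Σ b_i: 39/14·1 + (-15/14)·1 + (-3/2)·1 = 3/14 ≠ 1 ⇒ order 0.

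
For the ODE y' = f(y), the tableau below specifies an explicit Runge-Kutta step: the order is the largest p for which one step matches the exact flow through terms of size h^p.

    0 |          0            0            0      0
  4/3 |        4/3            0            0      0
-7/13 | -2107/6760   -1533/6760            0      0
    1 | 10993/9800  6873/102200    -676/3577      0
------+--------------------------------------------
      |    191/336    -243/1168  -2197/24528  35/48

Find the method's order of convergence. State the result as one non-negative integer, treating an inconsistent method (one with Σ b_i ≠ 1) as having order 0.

b = (191/336, -243/1168, -2197/24528, 35/48)
c = (0, 4/3, -7/13, 1)
Ac = (0, 0, -511/1690, 67/350)
Σ b_i: 191/336·1 + (-243/1168)·1 + (-2197/24528)·1 + 35/48·1 = 1 ✓
b·c: (-243/1168)·4/3 + (-2197/24528)·(-7/13) + 35/48·1 = 1/2 ✓
b·c²: (-243/1168)·16/9 + (-2197/24528)·49/169 + 35/48·1 = 1/3 ✓
b·Ac: (-2197/24528)·(-511/1690) + 35/48·67/350 = 1/6 ✓
b·c³: (-243/1168)·64/27 + (-2197/24528)·(-343/2197) + 35/48·1 = 1/4 ✓
b·(c∘Ac): (-2197/24528)·3577/21970 + 35/48·67/350 = 1/8 ✓
b·Ac²: (-2197/24528)·(-1022/2535) + 35/48·34/525 = 1/12 ✓
b·A²c: 35/48·2/35 = 1/24 ✓; 4 stages ⇒ order 4.

4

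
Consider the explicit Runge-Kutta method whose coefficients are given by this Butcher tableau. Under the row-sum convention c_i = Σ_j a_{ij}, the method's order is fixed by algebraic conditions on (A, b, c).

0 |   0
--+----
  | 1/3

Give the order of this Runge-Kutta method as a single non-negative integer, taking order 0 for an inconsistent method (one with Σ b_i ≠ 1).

b = (1/3)
c = (0)
Σ b_i: 1/3·1 = 1/3 ≠ 1 ⇒ order 0.

0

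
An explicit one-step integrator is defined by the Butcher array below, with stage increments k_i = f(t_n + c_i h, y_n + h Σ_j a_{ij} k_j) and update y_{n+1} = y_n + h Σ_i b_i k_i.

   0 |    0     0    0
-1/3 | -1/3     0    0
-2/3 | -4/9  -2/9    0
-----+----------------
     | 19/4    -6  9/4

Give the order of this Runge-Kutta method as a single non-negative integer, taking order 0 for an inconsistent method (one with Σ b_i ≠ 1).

3

b = (19/4, -6, 9/4)
c = (0, -1/3, -2/3)
Ac = (0, 0, 2/27)
Σ b_i: 19/4·1 + (-6)·1 + 9/4·1 = 1 ✓
b·c: (-6)·(-1/3) + 9/4·(-2/3) = 1/2 ✓
b·c²: (-6)·1/9 + 9/4·4/9 = 1/3 ✓
b·Ac: 9/4·2/27 = 1/6 ✓; 3 stages ⇒ order 3.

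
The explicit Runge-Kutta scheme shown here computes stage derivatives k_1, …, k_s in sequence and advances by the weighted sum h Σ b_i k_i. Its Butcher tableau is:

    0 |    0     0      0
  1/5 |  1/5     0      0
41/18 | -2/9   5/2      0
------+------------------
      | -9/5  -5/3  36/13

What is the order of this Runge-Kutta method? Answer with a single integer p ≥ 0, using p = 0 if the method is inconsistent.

b = (-9/5, -5/3, 36/13)
c = (0, 1/5, 41/18)
Ac = (0, 0, 1/2)
Σ b_i: (-9/5)·1 + (-5/3)·1 + 36/13·1 = -136/195 ≠ 1 ⇒ order 0.

0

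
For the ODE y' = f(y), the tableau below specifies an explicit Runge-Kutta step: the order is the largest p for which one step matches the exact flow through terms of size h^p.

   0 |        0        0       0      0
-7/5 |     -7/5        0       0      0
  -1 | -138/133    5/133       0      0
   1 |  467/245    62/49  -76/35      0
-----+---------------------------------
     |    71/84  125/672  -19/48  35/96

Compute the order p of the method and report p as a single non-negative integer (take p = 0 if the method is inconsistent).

4

b = (71/84, 125/672, -19/48, 35/96)
c = (0, -7/5, -1, 1)
Ac = (0, 0, -1/19, 2/5)
Σ b_i: 71/84·1 + 125/672·1 + (-19/48)·1 + 35/96·1 = 1 ✓
b·c: 125/672·(-7/5) + (-19/48)·(-1) + 35/96·1 = 1/2 ✓
b·c²: 125/672·49/25 + (-19/48)·1 + 35/96·1 = 1/3 ✓
b·Ac: (-19/48)·(-1/19) + 35/96·2/5 = 1/6 ✓
b·c³: 125/672·(-343/125) + (-19/48)·(-1) + 35/96·1 = 1/4 ✓
b·(c∘Ac): (-19/48)·1/19 + 35/96·2/5 = 1/8 ✓
b·Ac²: (-19/48)·7/95 + 35/96·54/175 = 1/12 ✓
b·A²c: 35/96·4/35 = 1/24 ✓; 4 stages ⇒ order 4.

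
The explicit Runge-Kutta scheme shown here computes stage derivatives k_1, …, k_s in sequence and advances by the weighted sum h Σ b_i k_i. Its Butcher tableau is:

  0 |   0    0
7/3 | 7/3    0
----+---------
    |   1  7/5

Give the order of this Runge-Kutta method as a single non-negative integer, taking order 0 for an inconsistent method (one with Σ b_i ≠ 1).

b = (1, 7/5)
c = (0, 7/3)
Σ b_i: 1·1 + 7/5·1 = 12/5 ≠ 1 ⇒ order 0.

0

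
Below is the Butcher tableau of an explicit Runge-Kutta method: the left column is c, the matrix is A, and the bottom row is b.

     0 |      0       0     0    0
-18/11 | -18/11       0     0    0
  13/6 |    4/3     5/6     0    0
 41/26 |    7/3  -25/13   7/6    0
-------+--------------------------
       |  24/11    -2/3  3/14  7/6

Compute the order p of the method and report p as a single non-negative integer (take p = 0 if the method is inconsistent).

0

b = (24/11, -2/3, 3/14, 7/6)
c = (0, -18/11, 13/6, 41/26)
Ac = (0, 0, -15/11, 29213/5148)
Σ b_i: 24/11·1 + (-2/3)·1 + 3/14·1 + 7/6·1 = 223/77 ≠ 1 ⇒ order 0.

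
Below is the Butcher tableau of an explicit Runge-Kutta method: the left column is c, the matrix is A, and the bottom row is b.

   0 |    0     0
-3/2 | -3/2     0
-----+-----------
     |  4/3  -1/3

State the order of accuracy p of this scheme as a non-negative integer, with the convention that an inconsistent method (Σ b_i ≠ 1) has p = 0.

b = (4/3, -1/3)
c = (0, -3/2)
Σ b_i: 4/3·1 + (-1/3)·1 = 1 ✓
b·c: (-1/3)·(-3/2) = 1/2 ✓; 2 stages ⇒ order 2.

2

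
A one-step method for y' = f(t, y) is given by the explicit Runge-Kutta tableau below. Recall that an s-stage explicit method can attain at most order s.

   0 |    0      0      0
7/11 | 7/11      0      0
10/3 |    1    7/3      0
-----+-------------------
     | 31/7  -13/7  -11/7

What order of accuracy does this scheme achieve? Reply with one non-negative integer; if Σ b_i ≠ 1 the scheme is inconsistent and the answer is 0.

1

b = (31/7, -13/7, -11/7)
c = (0, 7/11, 10/3)
Ac = (0, 0, 49/33)
Σ b_i: 31/7·1 + (-13/7)·1 + (-11/7)·1 = 1 ✓
b·c: (-13/7)·7/11 + (-11/7)·10/3 = -1483/231 ≠ 1/2 ⇒ order 1.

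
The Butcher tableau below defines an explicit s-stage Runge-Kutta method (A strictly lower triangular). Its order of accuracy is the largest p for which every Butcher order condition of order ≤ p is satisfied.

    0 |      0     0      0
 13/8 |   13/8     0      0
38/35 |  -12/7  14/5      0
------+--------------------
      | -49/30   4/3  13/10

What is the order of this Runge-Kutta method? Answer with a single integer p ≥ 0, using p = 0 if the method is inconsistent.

b = (-49/30, 4/3, 13/10)
c = (0, 13/8, 38/35)
Ac = (0, 0, 91/20)
Σ b_i: (-49/30)·1 + 4/3·1 + 13/10·1 = 1 ✓
b·c: 4/3·13/8 + 13/10·38/35 = 3757/1050 ≠ 1/2 ⇒ order 1.

1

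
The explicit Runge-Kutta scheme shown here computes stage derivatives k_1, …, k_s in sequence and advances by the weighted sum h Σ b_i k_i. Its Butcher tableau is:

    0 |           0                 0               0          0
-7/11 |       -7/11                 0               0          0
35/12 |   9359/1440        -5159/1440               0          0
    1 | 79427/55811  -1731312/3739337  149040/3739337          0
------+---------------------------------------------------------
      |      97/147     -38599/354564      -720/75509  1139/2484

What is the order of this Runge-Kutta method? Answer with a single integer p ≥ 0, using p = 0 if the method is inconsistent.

4

b = (97/147, -38599/354564, -720/75509, 1139/2484)
c = (0, -7/11, 35/12, 1)
Ac = (0, 0, 3283/1440, 468/1139)
Σ b_i: 97/147·1 + (-38599/354564)·1 + (-720/75509)·1 + 1139/2484·1 = 1 ✓
b·c: (-38599/354564)·(-7/11) + (-720/75509)·35/12 + 1139/2484·1 = 1/2 ✓
b·c²: (-38599/354564)·49/121 + (-720/75509)·1225/144 + 1139/2484·1 = 1/3 ✓
b·Ac: (-720/75509)·3283/1440 + 1139/2484·468/1139 = 1/6 ✓
b·c³: (-38599/354564)·(-343/1331) + (-720/75509)·42875/1728 + 1139/2484·1 = 1/4 ✓
b·(c∘Ac): (-720/75509)·22981/3456 + 1139/2484·468/1139 = 1/8 ✓
b·Ac²: (-720/75509)·(-22981/15840) + 1139/2484·1899/12529 = 1/12 ✓
b·A²c: 1139/2484·207/2278 = 1/24 ✓; 4 stages ⇒ order 4.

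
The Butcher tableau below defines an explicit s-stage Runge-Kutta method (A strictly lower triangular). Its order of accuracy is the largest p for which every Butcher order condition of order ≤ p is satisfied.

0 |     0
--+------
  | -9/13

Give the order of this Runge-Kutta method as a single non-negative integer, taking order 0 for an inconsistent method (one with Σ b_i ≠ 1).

b = (-9/13)
c = (0)
Σ b_i: (-9/13)·1 = -9/13 ≠ 1 ⇒ order 0.

0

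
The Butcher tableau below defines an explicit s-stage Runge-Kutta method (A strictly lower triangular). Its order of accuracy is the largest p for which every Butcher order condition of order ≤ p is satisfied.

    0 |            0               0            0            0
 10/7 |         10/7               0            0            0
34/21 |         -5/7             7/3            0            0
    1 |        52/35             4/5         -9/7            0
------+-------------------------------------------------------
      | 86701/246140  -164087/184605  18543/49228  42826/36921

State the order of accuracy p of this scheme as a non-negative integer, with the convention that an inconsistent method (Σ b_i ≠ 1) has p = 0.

b = (86701/246140, -164087/184605, 18543/49228, 42826/36921)
c = (0, 10/7, 34/21, 1)
Ac = (0, 0, 10/3, -46/49)
Σ b_i: 86701/246140·1 + (-164087/184605)·1 + 18543/49228·1 + 42826/36921·1 = 1 ✓
b·c: (-164087/184605)·10/7 + 18543/49228·34/21 + 42826/36921·1 = 1/2 ✓
b·c²: (-164087/184605)·100/49 + 18543/49228·1156/441 + 42826/36921·1 = 1/3 ✓
b·Ac: 18543/49228·10/3 + 42826/36921·(-46/49) = 1/6 ✓
b·c³: (-164087/184605)·1000/343 + 18543/49228·39304/9261 + 42826/36921·1 = 907180/5427387 ≠ 1/4 ⇒ order 3.
b·(c∘Ac): 18543/49228·340/63 + 42826/36921·(-46/49) = 11617/12307 ≠ 1/8
b·Ac²: 18543/49228·100/21 + 42826/36921·(-596/343) = -57329/258447 ≠ 1/12
b·A²c: 42826/36921·(-30/7) = -61180/12307 ≠ 1/24

3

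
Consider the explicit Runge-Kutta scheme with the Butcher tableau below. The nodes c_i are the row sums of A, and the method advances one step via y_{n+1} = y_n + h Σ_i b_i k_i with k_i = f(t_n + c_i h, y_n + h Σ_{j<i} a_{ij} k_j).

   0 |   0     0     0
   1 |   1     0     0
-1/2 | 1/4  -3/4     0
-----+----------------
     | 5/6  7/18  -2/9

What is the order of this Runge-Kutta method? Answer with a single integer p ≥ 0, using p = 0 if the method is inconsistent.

b = (5/6, 7/18, -2/9)
c = (0, 1, -1/2)
Ac = (0, 0, -3/4)
Σ b_i: 5/6·1 + 7/18·1 + (-2/9)·1 = 1 ✓
b·c: 7/18·1 + (-2/9)·(-1/2) = 1/2 ✓
b·c²: 7/18·1 + (-2/9)·1/4 = 1/3 ✓
b·Ac: (-2/9)·(-3/4) = 1/6 ✓; 3 stages ⇒ order 3.

3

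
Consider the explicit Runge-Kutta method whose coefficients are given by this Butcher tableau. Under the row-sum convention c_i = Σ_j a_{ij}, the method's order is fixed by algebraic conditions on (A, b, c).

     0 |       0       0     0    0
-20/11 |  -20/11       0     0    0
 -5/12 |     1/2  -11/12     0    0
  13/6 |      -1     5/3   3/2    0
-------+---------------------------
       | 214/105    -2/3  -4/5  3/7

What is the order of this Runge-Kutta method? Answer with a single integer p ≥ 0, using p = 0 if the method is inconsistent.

1

b = (214/105, -2/3, -4/5, 3/7)
c = (0, -20/11, -5/12, 13/6)
Ac = (0, 0, 5/3, -965/264)
Σ b_i: 214/105·1 + (-2/3)·1 + (-4/5)·1 + 3/7·1 = 1 ✓
b·c: (-2/3)·(-20/11) + (-4/5)·(-5/12) + 3/7·13/6 = 381/154 ≠ 1/2 ⇒ order 1.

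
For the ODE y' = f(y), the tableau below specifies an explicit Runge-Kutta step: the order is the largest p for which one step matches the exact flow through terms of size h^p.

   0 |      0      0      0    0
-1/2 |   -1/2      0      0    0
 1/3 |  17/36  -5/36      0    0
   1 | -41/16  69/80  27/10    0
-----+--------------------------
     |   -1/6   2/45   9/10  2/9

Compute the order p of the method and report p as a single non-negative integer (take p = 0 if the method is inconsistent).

4

b = (-1/6, 2/45, 9/10, 2/9)
c = (0, -1/2, 1/3, 1)
Ac = (0, 0, 5/72, 15/32)
Σ b_i: (-1/6)·1 + 2/45·1 + 9/10·1 + 2/9·1 = 1 ✓
b·c: 2/45·(-1/2) + 9/10·1/3 + 2/9·1 = 1/2 ✓
b·c²: 2/45·1/4 + 9/10·1/9 + 2/9·1 = 1/3 ✓
b·Ac: 9/10·5/72 + 2/9·15/32 = 1/6 ✓
b·c³: 2/45·(-1/8) + 9/10·1/27 + 2/9·1 = 1/4 ✓
b·(c∘Ac): 9/10·5/216 + 2/9·15/32 = 1/8 ✓
b·Ac²: 9/10·(-5/144) + 2/9·33/64 = 1/12 ✓
b·A²c: 2/9·3/16 = 1/24 ✓; 4 stages ⇒ order 4.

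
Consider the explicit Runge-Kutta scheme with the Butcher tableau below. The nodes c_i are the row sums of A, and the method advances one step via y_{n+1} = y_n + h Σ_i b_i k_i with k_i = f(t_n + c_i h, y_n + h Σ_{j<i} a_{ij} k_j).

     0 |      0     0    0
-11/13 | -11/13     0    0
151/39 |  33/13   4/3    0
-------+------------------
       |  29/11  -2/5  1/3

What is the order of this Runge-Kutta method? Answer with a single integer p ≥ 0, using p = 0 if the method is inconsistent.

0

b = (29/11, -2/5, 1/3)
c = (0, -11/13, 151/39)
Ac = (0, 0, -44/39)
Σ b_i: 29/11·1 + (-2/5)·1 + 1/3·1 = 424/165 ≠ 1 ⇒ order 0.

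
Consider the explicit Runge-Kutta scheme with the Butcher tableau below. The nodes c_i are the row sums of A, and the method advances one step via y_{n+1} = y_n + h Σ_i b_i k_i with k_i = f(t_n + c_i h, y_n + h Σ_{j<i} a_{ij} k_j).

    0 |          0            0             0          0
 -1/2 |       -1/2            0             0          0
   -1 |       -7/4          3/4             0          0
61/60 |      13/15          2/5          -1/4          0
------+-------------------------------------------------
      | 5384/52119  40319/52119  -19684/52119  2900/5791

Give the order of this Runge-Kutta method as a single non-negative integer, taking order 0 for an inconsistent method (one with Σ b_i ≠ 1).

b = (5384/52119, 40319/52119, -19684/52119, 2900/5791)
c = (0, -1/2, -1, 61/60)
Ac = (0, 0, -3/8, 1/20)
Σ b_i: 5384/52119·1 + 40319/52119·1 + (-19684/52119)·1 + 2900/5791·1 = 1 ✓
b·c: 40319/52119·(-1/2) + (-19684/52119)·(-1) + 2900/5791·61/60 = 1/2 ✓
b·c²: 40319/52119·1/4 + (-19684/52119)·1 + 2900/5791·3721/3600 = 1/3 ✓
b·Ac: (-19684/52119)·(-3/8) + 2900/5791·1/20 = 1/6 ✓
b·c³: 40319/52119·(-1/8) + (-19684/52119)·(-1) + 2900/5791·226981/216000 = 10097039/12508560 ≠ 1/4 ⇒ order 3.
b·(c∘Ac): (-19684/52119)·3/8 + 2900/5791·61/1200 = -2691/23164 ≠ 1/8
b·Ac²: (-19684/52119)·3/16 + 2900/5791·(-3/20) = -10141/69492 ≠ 1/12
b·A²c: 2900/5791·3/32 = 2175/46328 ≠ 1/24

3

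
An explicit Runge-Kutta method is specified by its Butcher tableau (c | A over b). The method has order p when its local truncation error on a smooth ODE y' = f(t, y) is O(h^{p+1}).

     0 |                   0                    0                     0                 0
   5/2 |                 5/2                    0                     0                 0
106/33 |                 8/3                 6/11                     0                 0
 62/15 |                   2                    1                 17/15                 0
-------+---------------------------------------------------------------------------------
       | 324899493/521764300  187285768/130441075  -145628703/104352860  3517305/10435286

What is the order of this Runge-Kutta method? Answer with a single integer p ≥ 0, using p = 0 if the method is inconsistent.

b = (324899493/521764300, 187285768/130441075, -145628703/104352860, 3517305/10435286)
c = (0, 5/2, 106/33, 62/15)
Ac = (0, 0, 15/11, 6079/990)
Σ b_i: 324899493/521764300·1 + 187285768/130441075·1 + (-145628703/104352860)·1 + 3517305/10435286·1 = 1 ✓
b·c: 187285768/130441075·5/2 + (-145628703/104352860)·106/33 + 3517305/10435286·62/15 = 1/2 ✓
b·c²: 187285768/130441075·25/4 + (-145628703/104352860)·11236/1089 + 3517305/10435286·3844/225 = 1/3 ✓
b·Ac: (-145628703/104352860)·15/11 + 3517305/10435286·6079/990 = 1/6 ✓
b·c³: 187285768/130441075·125/8 + (-145628703/104352860)·1191016/35937 + 3517305/10435286·238328/3375 = -17460677/1173969675 ≠ 1/4 ⇒ order 3.
b·(c∘Ac): (-145628703/104352860)·530/121 + 3517305/10435286·188449/7425 = 573358639/234793935 ≠ 1/8
b·Ac²: (-145628703/104352860)·75/22 + 3517305/10435286·1172423/65340 = 2666333093/2066186628 ≠ 1/12
b·A²c: 3517305/10435286·17/11 = 5435835/10435286 ≠ 1/24

3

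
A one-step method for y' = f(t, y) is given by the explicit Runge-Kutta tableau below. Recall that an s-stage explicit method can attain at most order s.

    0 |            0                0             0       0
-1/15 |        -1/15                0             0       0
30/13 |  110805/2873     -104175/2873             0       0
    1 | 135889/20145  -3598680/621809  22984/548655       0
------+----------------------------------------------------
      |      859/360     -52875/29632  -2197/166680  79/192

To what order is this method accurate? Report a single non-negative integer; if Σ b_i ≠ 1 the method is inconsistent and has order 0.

4

b = (859/360, -52875/29632, -2197/166680, 79/192)
c = (0, -1/15, 30/13, 1)
Ac = (0, 0, 6945/2873, 648/1343)
Σ b_i: 859/360·1 + (-52875/29632)·1 + (-2197/166680)·1 + 79/192·1 = 1 ✓
b·c: (-52875/29632)·(-1/15) + (-2197/166680)·30/13 + 79/192·1 = 1/2 ✓
b·c²: (-52875/29632)·1/225 + (-2197/166680)·900/169 + 79/192·1 = 1/3 ✓
b·Ac: (-2197/166680)·6945/2873 + 79/192·648/1343 = 1/6 ✓
b·c³: (-52875/29632)·(-1/3375) + (-2197/166680)·27000/2197 + 79/192·1 = 1/4 ✓
b·(c∘Ac): (-2197/166680)·208350/37349 + 79/192·648/1343 = 1/8 ✓
b·Ac²: (-2197/166680)·(-463/2873) + 79/192·3976/20145 = 1/12 ✓
b·A²c: 79/192·8/79 = 1/24 ✓; 4 stages ⇒ order 4.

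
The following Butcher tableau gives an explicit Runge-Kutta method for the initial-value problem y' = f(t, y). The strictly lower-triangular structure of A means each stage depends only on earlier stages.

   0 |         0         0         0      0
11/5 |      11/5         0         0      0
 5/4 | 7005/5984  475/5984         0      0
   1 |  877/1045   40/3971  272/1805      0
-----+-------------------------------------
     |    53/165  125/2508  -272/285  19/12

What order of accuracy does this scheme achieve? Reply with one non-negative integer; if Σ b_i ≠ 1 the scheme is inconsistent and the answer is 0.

4

b = (53/165, 125/2508, -272/285, 19/12)
c = (0, 11/5, 5/4, 1)
Ac = (0, 0, 95/544, 4/19)
Σ b_i: 53/165·1 + 125/2508·1 + (-272/285)·1 + 19/12·1 = 1 ✓
b·c: 125/2508·11/5 + (-272/285)·5/4 + 19/12·1 = 1/2 ✓
b·c²: 125/2508·121/25 + (-272/285)·25/16 + 19/12·1 = 1/3 ✓
b·Ac: (-272/285)·95/544 + 19/12·4/19 = 1/6 ✓
b·c³: 125/2508·1331/125 + (-272/285)·125/64 + 19/12·1 = 1/4 ✓
b·(c∘Ac): (-272/285)·475/2176 + 19/12·4/19 = 1/8 ✓
b·Ac²: (-272/285)·209/544 + 19/12·27/95 = 1/12 ✓
b·A²c: 19/12·1/38 = 1/24 ✓; 4 stages ⇒ order 4.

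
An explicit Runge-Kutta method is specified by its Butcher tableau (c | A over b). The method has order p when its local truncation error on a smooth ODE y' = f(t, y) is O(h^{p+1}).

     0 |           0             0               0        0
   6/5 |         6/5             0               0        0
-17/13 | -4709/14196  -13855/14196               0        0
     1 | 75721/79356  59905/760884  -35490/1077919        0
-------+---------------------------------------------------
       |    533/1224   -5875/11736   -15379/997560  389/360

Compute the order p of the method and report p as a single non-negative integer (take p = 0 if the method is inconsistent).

b = (533/1224, -5875/11736, -15379/997560, 389/360)
c = (0, 6/5, -17/13, 1)
Ac = (0, 0, -2771/2366, 107/778)
Σ b_i: 533/1224·1 + (-5875/11736)·1 + (-15379/997560)·1 + 389/360·1 = 1 ✓
b·c: (-5875/11736)·6/5 + (-15379/997560)·(-17/13) + 389/360·1 = 1/2 ✓
b·c²: (-5875/11736)·36/25 + (-15379/997560)·289/169 + 389/360·1 = 1/3 ✓
b·Ac: (-15379/997560)·(-2771/2366) + 389/360·107/778 = 1/6 ✓
b·c³: (-5875/11736)·216/125 + (-15379/997560)·(-4913/2197) + 389/360·1 = 1/4 ✓
b·(c∘Ac): (-15379/997560)·47107/30758 + 389/360·107/778 = 1/8 ✓
b·Ac²: (-15379/997560)·(-8313/5915) + 389/360·111/1945 = 1/12 ✓
b·A²c: 389/360·15/389 = 1/24 ✓; 4 stages ⇒ order 4.

4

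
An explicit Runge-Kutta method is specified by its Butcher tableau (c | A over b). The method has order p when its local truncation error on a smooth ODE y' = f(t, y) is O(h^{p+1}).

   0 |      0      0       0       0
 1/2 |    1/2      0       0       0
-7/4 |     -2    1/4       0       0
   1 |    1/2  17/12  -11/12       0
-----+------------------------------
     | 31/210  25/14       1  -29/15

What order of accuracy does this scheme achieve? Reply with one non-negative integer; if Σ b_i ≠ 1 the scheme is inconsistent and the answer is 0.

1

b = (31/210, 25/14, 1, -29/15)
c = (0, 1/2, -7/4, 1)
Ac = (0, 0, 1/8, 37/16)
Σ b_i: 31/210·1 + 25/14·1 + 1·1 + (-29/15)·1 = 1 ✓
b·c: 25/14·1/2 + 1·(-7/4) + (-29/15)·1 = -293/105 ≠ 1/2 ⇒ order 1.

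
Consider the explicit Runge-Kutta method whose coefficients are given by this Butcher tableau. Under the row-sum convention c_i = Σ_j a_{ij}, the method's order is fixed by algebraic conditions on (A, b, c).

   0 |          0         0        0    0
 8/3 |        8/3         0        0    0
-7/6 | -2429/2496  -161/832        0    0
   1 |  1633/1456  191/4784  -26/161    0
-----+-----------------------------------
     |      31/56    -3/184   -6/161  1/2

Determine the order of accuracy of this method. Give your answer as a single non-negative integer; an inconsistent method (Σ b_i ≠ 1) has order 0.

4

b = (31/56, -3/184, -6/161, 1/2)
c = (0, 8/3, -7/6, 1)
Ac = (0, 0, -161/312, 23/78)
Σ b_i: 31/56·1 + (-3/184)·1 + (-6/161)·1 + 1/2·1 = 1 ✓
b·c: (-3/184)·8/3 + (-6/161)·(-7/6) + 1/2·1 = 1/2 ✓
b·c²: (-3/184)·64/9 + (-6/161)·49/36 + 1/2·1 = 1/3 ✓
b·Ac: (-6/161)·(-161/312) + 1/2·23/78 = 1/6 ✓
b·c³: (-3/184)·512/27 + (-6/161)·(-343/216) + 1/2·1 = 1/4 ✓
b·(c∘Ac): (-6/161)·1127/1872 + 1/2·23/78 = 1/8 ✓
b·Ac²: (-6/161)·(-161/117) + 1/2·5/78 = 1/12 ✓
b·A²c: 1/2·1/12 = 1/24 ✓; 4 stages ⇒ order 4.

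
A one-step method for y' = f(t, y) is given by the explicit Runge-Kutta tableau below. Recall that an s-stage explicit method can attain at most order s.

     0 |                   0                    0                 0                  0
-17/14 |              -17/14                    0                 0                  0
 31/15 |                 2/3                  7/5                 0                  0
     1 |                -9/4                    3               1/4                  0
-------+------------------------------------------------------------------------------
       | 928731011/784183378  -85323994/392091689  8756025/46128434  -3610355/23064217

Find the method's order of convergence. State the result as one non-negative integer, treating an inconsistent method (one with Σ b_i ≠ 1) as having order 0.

3

b = (928731011/784183378, -85323994/392091689, 8756025/46128434, -3610355/23064217)
c = (0, -17/14, 31/15, 1)
Ac = (0, 0, -17/10, -1313/420)
Σ b_i: 928731011/784183378·1 + (-85323994/392091689)·1 + 8756025/46128434·1 + (-3610355/23064217)·1 = 1 ✓
b·c: (-85323994/392091689)·(-17/14) + 8756025/46128434·31/15 + (-3610355/23064217)·1 = 1/2 ✓
b·c²: (-85323994/392091689)·289/196 + 8756025/46128434·961/225 + (-3610355/23064217)·1 = 1/3 ✓
b·Ac: 8756025/46128434·(-17/10) + (-3610355/23064217)·(-1313/420) = 1/6 ✓
b·c³: (-85323994/392091689)·(-4913/2744) + 8756025/46128434·29791/3375 + (-3610355/23064217)·1 = 255603379/133921260 ≠ 1/4 ⇒ order 3.
b·(c∘Ac): 8756025/46128434·(-527/150) + (-3610355/23064217)·(-1313/420) = -24568559/138385302 ≠ 1/8
b·Ac²: 8756025/46128434·289/140 + (-3610355/23064217)·60541/11025 = -876950489/1874897640 ≠ 1/12
b·A²c: (-3610355/23064217)·(-17/40) = 12275207/184513736 ≠ 1/24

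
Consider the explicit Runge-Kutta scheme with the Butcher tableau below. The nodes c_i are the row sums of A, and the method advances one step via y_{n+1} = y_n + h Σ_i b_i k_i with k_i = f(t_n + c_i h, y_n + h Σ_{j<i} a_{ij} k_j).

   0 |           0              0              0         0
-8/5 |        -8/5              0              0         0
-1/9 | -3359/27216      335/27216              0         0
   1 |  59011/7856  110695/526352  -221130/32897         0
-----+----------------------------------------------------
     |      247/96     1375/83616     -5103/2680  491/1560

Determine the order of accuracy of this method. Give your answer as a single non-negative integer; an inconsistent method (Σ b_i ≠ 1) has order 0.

4

b = (247/96, 1375/83616, -5103/2680, 491/1560)
c = (0, -8/5, -1/9, 1)
Ac = (0, 0, -67/3402, 403/982)
Σ b_i: 247/96·1 + 1375/83616·1 + (-5103/2680)·1 + 491/1560·1 = 1 ✓
b·c: 1375/83616·(-8/5) + (-5103/2680)·(-1/9) + 491/1560·1 = 1/2 ✓
b·c²: 1375/83616·64/25 + (-5103/2680)·1/81 + 491/1560·1 = 1/3 ✓
b·Ac: (-5103/2680)·(-67/3402) + 491/1560·403/982 = 1/6 ✓
b·c³: 1375/83616·(-512/125) + (-5103/2680)·(-1/729) + 491/1560·1 = 1/4 ✓
b·(c∘Ac): (-5103/2680)·67/30618 + 491/1560·403/982 = 1/8 ✓
b·Ac²: (-5103/2680)·268/8505 + 491/1560·1118/2455 = 1/12 ✓
b·A²c: 491/1560·65/491 = 1/24 ✓; 4 stages ⇒ order 4.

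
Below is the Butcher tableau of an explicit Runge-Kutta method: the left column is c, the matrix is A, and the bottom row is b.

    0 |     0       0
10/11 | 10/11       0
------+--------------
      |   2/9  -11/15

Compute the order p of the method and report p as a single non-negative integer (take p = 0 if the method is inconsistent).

b = (2/9, -11/15)
c = (0, 10/11)
Σ b_i: 2/9·1 + (-11/15)·1 = -23/45 ≠ 1 ⇒ order 0.

0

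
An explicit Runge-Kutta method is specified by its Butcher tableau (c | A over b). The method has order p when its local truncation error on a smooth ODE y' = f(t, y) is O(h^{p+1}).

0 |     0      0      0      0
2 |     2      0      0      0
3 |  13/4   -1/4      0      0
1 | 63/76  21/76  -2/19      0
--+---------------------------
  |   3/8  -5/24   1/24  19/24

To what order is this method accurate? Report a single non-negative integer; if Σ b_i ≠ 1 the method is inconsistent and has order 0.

b = (3/8, -5/24, 1/24, 19/24)
c = (0, 2, 3, 1)
Ac = (0, 0, -1/2, 9/38)
Σ b_i: 3/8·1 + (-5/24)·1 + 1/24·1 + 19/24·1 = 1 ✓
b·c: (-5/24)·2 + 1/24·3 + 19/24·1 = 1/2 ✓
b·c²: (-5/24)·4 + 1/24·9 + 19/24·1 = 1/3 ✓
b·Ac: 1/24·(-1/2) + 19/24·9/38 = 1/6 ✓
b·c³: (-5/24)·8 + 1/24·27 + 19/24·1 = 1/4 ✓
b·(c∘Ac): 1/24·(-3/2) + 19/24·9/38 = 1/8 ✓
b·Ac²: 1/24·(-1) + 19/24·3/19 = 1/12 ✓
b·A²c: 19/24·1/19 = 1/24 ✓; 4 stages ⇒ order 4.

4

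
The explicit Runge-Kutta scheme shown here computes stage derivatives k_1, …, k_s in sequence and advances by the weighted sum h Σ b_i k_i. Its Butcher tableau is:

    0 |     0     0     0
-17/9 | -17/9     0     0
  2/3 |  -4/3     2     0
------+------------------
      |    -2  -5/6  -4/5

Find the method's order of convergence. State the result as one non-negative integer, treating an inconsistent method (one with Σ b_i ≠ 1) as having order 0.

0

b = (-2, -5/6, -4/5)
c = (0, -17/9, 2/3)
Ac = (0, 0, -34/9)
Σ b_i: (-2)·1 + (-5/6)·1 + (-4/5)·1 = -109/30 ≠ 1 ⇒ order 0.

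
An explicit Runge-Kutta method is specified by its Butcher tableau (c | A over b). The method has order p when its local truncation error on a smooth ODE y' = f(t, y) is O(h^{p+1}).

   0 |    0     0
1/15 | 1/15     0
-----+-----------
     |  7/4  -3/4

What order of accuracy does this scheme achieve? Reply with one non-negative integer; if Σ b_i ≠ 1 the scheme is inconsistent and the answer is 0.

1

b = (7/4, -3/4)
c = (0, 1/15)
Σ b_i: 7/4·1 + (-3/4)·1 = 1 ✓
b·c: (-3/4)·1/15 = -1/20 ≠ 1/2 ⇒ order 1.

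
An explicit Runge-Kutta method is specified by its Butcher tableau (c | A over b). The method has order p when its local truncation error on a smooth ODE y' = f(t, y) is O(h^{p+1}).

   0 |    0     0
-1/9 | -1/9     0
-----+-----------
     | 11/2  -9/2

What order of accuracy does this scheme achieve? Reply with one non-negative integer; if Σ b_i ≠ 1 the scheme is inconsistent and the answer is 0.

b = (11/2, -9/2)
c = (0, -1/9)
Σ b_i: 11/2·1 + (-9/2)·1 = 1 ✓
b·c: (-9/2)·(-1/9) = 1/2 ✓; 2 stages ⇒ order 2.

2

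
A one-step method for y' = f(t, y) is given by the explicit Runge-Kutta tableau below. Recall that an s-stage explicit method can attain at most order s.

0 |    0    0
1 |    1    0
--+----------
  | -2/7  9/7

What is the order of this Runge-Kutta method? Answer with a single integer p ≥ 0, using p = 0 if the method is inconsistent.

b = (-2/7, 9/7)
c = (0, 1)
Σ b_i: (-2/7)·1 + 9/7·1 = 1 ✓
b·c: 9/7·1 = 9/7 ≠ 1/2 ⇒ order 1.

1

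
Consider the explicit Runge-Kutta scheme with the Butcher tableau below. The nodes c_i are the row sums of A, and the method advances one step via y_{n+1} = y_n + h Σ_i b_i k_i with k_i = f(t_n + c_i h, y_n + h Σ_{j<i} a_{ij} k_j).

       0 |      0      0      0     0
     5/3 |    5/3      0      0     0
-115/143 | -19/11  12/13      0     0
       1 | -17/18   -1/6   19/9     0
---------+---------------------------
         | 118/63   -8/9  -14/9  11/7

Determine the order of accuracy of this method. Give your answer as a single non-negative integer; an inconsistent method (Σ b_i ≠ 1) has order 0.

b = (118/63, -8/9, -14/9, 11/7)
c = (0, 5/3, -115/143, 1)
Ac = (0, 0, 20/13, -565/286)
Σ b_i: 118/63·1 + (-8/9)·1 + (-14/9)·1 + 11/7·1 = 1 ✓
b·c: (-8/9)·5/3 + (-14/9)·(-115/143) + 11/7·1 = 36241/27027 ≠ 1/2 ⇒ order 1.

1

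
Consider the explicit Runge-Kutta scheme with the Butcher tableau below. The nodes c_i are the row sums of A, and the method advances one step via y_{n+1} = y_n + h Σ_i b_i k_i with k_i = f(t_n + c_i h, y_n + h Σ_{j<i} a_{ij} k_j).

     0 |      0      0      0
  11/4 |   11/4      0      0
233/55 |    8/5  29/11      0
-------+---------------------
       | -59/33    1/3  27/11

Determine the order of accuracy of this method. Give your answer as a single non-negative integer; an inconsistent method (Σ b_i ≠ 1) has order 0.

1

b = (-59/33, 1/3, 27/11)
c = (0, 11/4, 233/55)
Ac = (0, 0, 29/4)
Σ b_i: (-59/33)·1 + 1/3·1 + 27/11·1 = 1 ✓
b·c: 1/3·11/4 + 27/11·233/55 = 82147/7260 ≠ 1/2 ⇒ order 1.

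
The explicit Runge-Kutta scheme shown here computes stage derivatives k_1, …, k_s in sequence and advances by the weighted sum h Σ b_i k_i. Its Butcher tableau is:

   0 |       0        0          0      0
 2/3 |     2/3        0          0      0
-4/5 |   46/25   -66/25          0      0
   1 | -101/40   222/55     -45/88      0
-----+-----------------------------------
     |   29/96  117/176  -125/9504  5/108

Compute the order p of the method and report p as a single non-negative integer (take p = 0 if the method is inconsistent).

b = (29/96, 117/176, -125/9504, 5/108)
c = (0, 2/3, -4/5, 1)
Ac = (0, 0, -44/25, 31/10)
Σ b_i: 29/96·1 + 117/176·1 + (-125/9504)·1 + 5/108·1 = 1 ✓
b·c: 117/176·2/3 + (-125/9504)·(-4/5) + 5/108·1 = 1/2 ✓
b·c²: 117/176·4/9 + (-125/9504)·16/25 + 5/108·1 = 1/3 ✓
b·Ac: (-125/9504)·(-44/25) + 5/108·31/10 = 1/6 ✓
b·c³: 117/176·8/27 + (-125/9504)·(-64/125) + 5/108·1 = 1/4 ✓
b·(c∘Ac): (-125/9504)·176/125 + 5/108·31/10 = 1/8 ✓
b·Ac²: (-125/9504)·(-88/75) + 5/108·22/15 = 1/12 ✓
b·A²c: 5/108·9/10 = 1/24 ✓; 4 stages ⇒ order 4.

4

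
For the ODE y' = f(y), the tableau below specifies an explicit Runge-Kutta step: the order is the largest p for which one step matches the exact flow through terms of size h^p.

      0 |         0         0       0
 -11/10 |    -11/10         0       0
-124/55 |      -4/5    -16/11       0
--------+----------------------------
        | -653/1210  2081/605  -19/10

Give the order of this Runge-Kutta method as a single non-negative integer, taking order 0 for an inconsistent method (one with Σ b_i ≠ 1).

2

b = (-653/1210, 2081/605, -19/10)
c = (0, -11/10, -124/55)
Ac = (0, 0, 8/5)
Σ b_i: (-653/1210)·1 + 2081/605·1 + (-19/10)·1 = 1 ✓
b·c: 2081/605·(-11/10) + (-19/10)·(-124/55) = 1/2 ✓
b·c²: 2081/605·121/100 + (-19/10)·15376/3025 = -332487/60500 ≠ 1/3 ⇒ order 2.
b·Ac: (-19/10)·8/5 = -76/25 ≠ 1/6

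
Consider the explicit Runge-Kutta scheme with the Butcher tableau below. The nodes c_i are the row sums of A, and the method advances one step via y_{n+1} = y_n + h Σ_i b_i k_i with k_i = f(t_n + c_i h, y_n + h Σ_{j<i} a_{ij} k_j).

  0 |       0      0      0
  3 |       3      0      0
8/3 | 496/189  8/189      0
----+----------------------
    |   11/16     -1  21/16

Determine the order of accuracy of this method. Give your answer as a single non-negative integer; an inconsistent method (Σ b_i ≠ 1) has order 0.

3

b = (11/16, -1, 21/16)
c = (0, 3, 8/3)
Ac = (0, 0, 8/63)
Σ b_i: 11/16·1 + (-1)·1 + 21/16·1 = 1 ✓
b·c: (-1)·3 + 21/16·8/3 = 1/2 ✓
b·c²: (-1)·9 + 21/16·64/9 = 1/3 ✓
b·Ac: 21/16·8/63 = 1/6 ✓; 3 stages ⇒ order 3.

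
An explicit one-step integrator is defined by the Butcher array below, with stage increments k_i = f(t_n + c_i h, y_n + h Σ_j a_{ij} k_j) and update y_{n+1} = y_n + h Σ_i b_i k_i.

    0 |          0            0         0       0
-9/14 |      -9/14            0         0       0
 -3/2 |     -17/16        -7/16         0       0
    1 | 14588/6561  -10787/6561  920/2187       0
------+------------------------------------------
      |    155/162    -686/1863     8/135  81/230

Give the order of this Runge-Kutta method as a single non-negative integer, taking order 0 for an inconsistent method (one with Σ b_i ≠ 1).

b = (155/162, -686/1863, 8/135, 81/230)
c = (0, -9/14, -3/2, 1)
Ac = (0, 0, 9/32, 23/54)
Σ b_i: 155/162·1 + (-686/1863)·1 + 8/135·1 + 81/230·1 = 1 ✓
b·c: (-686/1863)·(-9/14) + 8/135·(-3/2) + 81/230·1 = 1/2 ✓
b·c²: (-686/1863)·81/196 + 8/135·9/4 + 81/230·1 = 1/3 ✓
b·Ac: 8/135·9/32 + 81/230·23/54 = 1/6 ✓
b·c³: (-686/1863)·(-729/2744) + 8/135·(-27/8) + 81/230·1 = 1/4 ✓
b·(c∘Ac): 8/135·(-27/64) + 81/230·23/54 = 1/8 ✓
b·Ac²: 8/135·(-81/448) + 81/230·1817/6804 = 1/12 ✓
b·A²c: 81/230·115/972 = 1/24 ✓; 4 stages ⇒ order 4.

4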